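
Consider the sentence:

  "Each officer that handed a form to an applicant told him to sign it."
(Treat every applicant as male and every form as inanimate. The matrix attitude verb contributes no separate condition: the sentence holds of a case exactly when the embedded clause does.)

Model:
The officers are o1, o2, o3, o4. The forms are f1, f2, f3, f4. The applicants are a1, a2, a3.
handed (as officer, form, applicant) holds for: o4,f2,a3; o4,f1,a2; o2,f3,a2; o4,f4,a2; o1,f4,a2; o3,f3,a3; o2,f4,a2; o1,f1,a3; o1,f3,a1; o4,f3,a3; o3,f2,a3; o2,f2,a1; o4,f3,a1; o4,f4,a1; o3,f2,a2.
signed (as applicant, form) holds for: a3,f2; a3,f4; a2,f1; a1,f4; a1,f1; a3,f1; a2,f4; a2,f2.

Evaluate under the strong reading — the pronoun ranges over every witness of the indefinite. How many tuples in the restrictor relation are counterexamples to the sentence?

"him" takes "an applicant" as antecedent and "it" takes "a form"; both are donkey pronouns co-varying with the restrictor.
Strong reading: for every (o,f,a) with handed(o,f,a), signed(a,f).
Restrictor triples: (o1,f1,a3)→signed(a3,f1) ✓  (o1,f3,a1)→signed(a1,f3) ✗  (o1,f4,a2)→signed(a2,f4) ✓  (o2,f2,a1)→signed(a1,f2) ✗  (o2,f3,a2)→signed(a2,f3) ✗  (o2,f4,a2)→signed(a2,f4) ✓  (o3,f2,a2)→signed(a2,f2) ✓  (o3,f2,a3)→signed(a3,f2) ✓  (o3,f3,a3)→signed(a3,f3) ✗  (o4,f1,a2)→signed(a2,f1) ✓  (o4,f2,a3)→signed(a3,f2) ✓  (o4,f3,a1)→signed(a1,f3) ✗  (o4,f3,a3)→signed(a3,f3) ✗  (o4,f4,a1)→signed(a1,f4) ✓  (o4,f4,a2)→signed(a2,f4) ✓
Counterexamples (restrictor triples failing the scope): 6.

6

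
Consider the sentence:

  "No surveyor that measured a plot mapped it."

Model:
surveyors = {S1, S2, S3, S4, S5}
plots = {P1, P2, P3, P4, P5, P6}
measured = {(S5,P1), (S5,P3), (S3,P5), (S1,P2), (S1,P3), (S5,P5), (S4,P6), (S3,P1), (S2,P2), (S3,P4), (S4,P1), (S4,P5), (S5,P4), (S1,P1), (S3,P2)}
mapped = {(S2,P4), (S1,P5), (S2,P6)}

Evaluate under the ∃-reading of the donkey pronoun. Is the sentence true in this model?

"it" takes "a plot" as antecedent — a donkey pronoun bound across the clause boundary.
Truth condition: for no (s,p) with measured(s,p) does mapped(s,p) hold.
Restrictor pairs — does the scope hold? (S1,P1):fails  (S1,P2):fails  (S1,P3):fails  (S2,P2):fails  (S3,P1):fails  (S3,P2):fails  (S3,P4):fails  (S3,P5):fails  (S4,P1):fails  (S4,P5):fails  (S4,P6):fails  (S5,P1):fails  (S5,P3):fails  (S5,P4):fails  (S5,P5):fails
Scope holds for no restrictor pair, so the sentence is true.

True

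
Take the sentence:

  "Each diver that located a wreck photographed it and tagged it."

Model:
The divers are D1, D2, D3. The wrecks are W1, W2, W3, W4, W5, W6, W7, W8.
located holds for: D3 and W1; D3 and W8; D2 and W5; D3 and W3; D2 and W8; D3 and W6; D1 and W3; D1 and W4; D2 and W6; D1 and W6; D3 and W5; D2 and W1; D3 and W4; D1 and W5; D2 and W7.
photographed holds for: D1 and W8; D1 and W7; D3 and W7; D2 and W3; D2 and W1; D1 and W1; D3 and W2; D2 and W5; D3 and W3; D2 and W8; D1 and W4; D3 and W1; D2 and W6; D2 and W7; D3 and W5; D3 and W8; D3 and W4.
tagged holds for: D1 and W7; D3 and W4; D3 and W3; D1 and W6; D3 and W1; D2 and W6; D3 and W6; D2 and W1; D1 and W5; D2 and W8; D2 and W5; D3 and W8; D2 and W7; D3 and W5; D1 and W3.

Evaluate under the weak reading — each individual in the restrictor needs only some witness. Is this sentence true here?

"it" takes "a wreck" as antecedent — a donkey pronoun bound across the clause boundary.
Weak reading: every diver d with some located-wreck has at least one located-wreck w such that photographed(d,w) ∧ tagged(d,w).
Per diver: D1:✗  D2:✓  D3:✓
D1 has no witness among its located-wrecks.

False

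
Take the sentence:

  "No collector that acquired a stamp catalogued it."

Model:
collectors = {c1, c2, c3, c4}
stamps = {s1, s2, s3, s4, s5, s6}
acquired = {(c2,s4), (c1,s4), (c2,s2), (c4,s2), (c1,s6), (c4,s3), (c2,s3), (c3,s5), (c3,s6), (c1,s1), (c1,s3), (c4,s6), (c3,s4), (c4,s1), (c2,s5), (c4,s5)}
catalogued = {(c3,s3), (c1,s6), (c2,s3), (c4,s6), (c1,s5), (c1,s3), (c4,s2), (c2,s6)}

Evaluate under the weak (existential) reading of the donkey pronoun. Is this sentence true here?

"it" takes "a stamp" as antecedent — a donkey pronoun bound across the clause boundary.
Truth condition: for no (c,s) with acquired(c,s) does catalogued(c,s) hold.
Restrictor pairs — does the scope hold? (c1,s1):fails  (c1,s3):holds  (c1,s4):fails  (c1,s6):holds  (c2,s2):fails  (c2,s3):holds  (c2,s4):fails  (c2,s5):fails  (c3,s4):fails  (c3,s5):fails  (c3,s6):fails  (c4,s1):fails  (c4,s2):holds  (c4,s3):fails  (c4,s5):fails  (c4,s6):holds
Scope holds for 5 pair(s), so the sentence is false.

False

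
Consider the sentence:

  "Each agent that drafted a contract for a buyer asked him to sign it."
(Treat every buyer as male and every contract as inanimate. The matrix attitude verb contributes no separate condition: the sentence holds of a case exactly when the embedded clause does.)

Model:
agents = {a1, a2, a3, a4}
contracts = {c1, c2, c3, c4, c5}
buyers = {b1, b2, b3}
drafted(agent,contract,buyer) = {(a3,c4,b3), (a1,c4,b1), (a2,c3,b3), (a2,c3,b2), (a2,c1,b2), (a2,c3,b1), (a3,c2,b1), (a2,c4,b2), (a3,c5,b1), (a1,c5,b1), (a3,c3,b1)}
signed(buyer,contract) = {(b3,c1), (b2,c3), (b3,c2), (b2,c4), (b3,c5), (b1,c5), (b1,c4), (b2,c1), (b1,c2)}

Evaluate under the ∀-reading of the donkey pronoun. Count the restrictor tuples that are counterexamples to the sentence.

"him" takes "a buyer" as antecedent and "it" takes "a contract"; both are donkey pronouns co-varying with the restrictor.
Strong reading: for every (a,c,b) with drafted(a,c,b), signed(b,c).
Restrictor triples: (a1,c4,b1)→signed(b1,c4) ✓  (a1,c5,b1)→signed(b1,c5) ✓  (a2,c1,b2)→signed(b2,c1) ✓  (a2,c3,b1)→signed(b1,c3) ✗  (a2,c3,b2)→signed(b2,c3) ✓  (a2,c3,b3)→signed(b3,c3) ✗  (a2,c4,b2)→signed(b2,c4) ✓  (a3,c2,b1)→signed(b1,c2) ✓  (a3,c3,b1)→signed(b1,c3) ✗  (a3,c4,b3)→signed(b3,c4) ✗  (a3,c5,b1)→signed(b1,c5) ✓
Counterexamples (restrictor triples failing the scope): 4.

4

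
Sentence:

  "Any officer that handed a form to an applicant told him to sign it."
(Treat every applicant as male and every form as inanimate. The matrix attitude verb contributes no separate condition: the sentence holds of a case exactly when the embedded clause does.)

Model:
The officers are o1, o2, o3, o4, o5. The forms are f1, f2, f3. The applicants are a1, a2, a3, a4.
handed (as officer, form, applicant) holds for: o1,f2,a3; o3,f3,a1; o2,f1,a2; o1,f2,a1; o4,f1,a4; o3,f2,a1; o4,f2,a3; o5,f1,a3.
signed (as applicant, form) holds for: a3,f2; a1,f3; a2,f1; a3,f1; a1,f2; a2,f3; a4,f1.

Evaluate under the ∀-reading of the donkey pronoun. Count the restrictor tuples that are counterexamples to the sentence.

0

"him" takes "an applicant" as antecedent and "it" takes "a form"; both are donkey pronouns co-varying with the restrictor.
Strong reading: for every (o,f,a) with handed(o,f,a), signed(a,f).
Restrictor triples: (o1,f2,a1)→signed(a1,f2) ✓  (o1,f2,a3)→signed(a3,f2) ✓  (o2,f1,a2)→signed(a2,f1) ✓  (o3,f2,a1)→signed(a1,f2) ✓  (o3,f3,a1)→signed(a1,f3) ✓  (o4,f1,a4)→signed(a4,f1) ✓  (o4,f2,a3)→signed(a3,f2) ✓  (o5,f1,a3)→signed(a3,f1) ✓
Counterexamples (restrictor triples failing the scope): 0.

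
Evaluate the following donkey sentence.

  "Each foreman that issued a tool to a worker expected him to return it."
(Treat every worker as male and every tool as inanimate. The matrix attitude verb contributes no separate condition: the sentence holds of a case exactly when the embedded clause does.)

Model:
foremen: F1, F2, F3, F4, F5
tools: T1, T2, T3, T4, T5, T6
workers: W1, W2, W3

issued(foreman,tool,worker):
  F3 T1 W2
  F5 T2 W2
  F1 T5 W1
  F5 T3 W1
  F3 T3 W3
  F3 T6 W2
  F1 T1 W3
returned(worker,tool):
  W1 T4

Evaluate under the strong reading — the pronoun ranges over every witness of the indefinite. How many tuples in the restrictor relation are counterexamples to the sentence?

"him" takes "a worker" as antecedent and "it" takes "a tool"; both are donkey pronouns co-varying with the restrictor.
Strong reading: for every (f,t,w) with issued(f,t,w), returned(w,t).
Restrictor triples: (F1,T1,W3)→returned(W3,T1) ✗  (F1,T5,W1)→returned(W1,T5) ✗  (F3,T1,W2)→returned(W2,T1) ✗  (F3,T3,W3)→returned(W3,T3) ✗  (F3,T6,W2)→returned(W2,T6) ✗  (F5,T2,W2)→returned(W2,T2) ✗  (F5,T3,W1)→returned(W1,T3) ✗
Counterexamples (restrictor triples failing the scope): 7.

7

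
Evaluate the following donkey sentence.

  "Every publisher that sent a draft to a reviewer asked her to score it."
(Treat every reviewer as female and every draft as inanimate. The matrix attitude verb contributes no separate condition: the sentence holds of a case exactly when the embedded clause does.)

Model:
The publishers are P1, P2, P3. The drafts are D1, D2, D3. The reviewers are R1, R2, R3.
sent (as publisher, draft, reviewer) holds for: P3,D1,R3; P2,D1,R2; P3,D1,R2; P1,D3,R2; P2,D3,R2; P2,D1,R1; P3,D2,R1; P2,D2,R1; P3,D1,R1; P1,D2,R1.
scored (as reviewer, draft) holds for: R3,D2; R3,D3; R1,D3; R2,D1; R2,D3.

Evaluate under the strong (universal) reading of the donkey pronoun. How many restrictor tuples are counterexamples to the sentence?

"her" takes "a reviewer" as antecedent and "it" takes "a draft"; both are donkey pronouns co-varying with the restrictor.
Strong reading: for every (p,d,r) with sent(p,d,r), scored(r,d).
Restrictor triples: (P1,D2,R1)→scored(R1,D2) ✗  (P1,D3,R2)→scored(R2,D3) ✓  (P2,D1,R1)→scored(R1,D1) ✗  (P2,D1,R2)→scored(R2,D1) ✓  (P2,D2,R1)→scored(R1,D2) ✗  (P2,D3,R2)→scored(R2,D3) ✓  (P3,D1,R1)→scored(R1,D1) ✗  (P3,D1,R2)→scored(R2,D1) ✓  (P3,D1,R3)→scored(R3,D1) ✗  (P3,D2,R1)→scored(R1,D2) ✗
Counterexamples (restrictor triples failing the scope): 6.

6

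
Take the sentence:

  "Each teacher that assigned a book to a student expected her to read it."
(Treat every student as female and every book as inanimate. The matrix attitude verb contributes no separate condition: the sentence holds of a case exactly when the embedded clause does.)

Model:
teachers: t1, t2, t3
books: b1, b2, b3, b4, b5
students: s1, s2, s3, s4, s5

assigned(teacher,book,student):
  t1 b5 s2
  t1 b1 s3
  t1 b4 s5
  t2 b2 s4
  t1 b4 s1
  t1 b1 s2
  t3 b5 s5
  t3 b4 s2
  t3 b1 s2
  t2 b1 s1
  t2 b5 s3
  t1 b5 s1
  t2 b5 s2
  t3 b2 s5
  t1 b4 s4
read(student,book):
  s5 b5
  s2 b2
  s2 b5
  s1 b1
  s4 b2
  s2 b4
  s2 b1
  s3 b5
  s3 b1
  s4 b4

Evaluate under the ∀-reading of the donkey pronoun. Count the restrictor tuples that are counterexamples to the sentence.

4

"her" takes "a student" as antecedent and "it" takes "a book"; both are donkey pronouns co-varying with the restrictor.
Strong reading: for every (t,b,s) with assigned(t,b,s), read(s,b).
Restrictor triples: (t1,b1,s2)→read(s2,b1) ✓  (t1,b1,s3)→read(s3,b1) ✓  (t1,b4,s1)→read(s1,b4) ✗  (t1,b4,s4)→read(s4,b4) ✓  (t1,b4,s5)→read(s5,b4) ✗  (t1,b5,s1)→read(s1,b5) ✗  (t1,b5,s2)→read(s2,b5) ✓  (t2,b1,s1)→read(s1,b1) ✓  (t2,b2,s4)→read(s4,b2) ✓  (t2,b5,s2)→read(s2,b5) ✓  (t2,b5,s3)→read(s3,b5) ✓  (t3,b1,s2)→read(s2,b1) ✓  (t3,b2,s5)→read(s5,b2) ✗  (t3,b4,s2)→read(s2,b4) ✓  (t3,b5,s5)→read(s5,b5) ✓
Counterexamples (restrictor triples failing the scope): 4.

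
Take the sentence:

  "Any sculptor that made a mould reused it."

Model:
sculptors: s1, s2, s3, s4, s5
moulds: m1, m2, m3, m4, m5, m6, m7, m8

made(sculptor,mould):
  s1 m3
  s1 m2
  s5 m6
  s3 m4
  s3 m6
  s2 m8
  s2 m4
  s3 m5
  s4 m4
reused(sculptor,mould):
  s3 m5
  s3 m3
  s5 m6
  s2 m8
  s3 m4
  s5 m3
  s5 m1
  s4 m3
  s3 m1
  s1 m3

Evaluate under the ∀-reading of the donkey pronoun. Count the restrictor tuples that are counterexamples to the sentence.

"it" takes "a mould" as antecedent — a donkey pronoun bound across the clause boundary.
Strong reading: for every (s,m) with made(s,m), reused(s,m).
Restrictor pairs: (s1,m2) ✗  (s1,m3) ✓  (s2,m4) ✗  (s2,m8) ✓  (s3,m4) ✓  (s3,m5) ✓  (s3,m6) ✗  (s4,m4) ✗  (s5,m6) ✓
Counterexamples (restrictor pairs failing the scope): 4.

4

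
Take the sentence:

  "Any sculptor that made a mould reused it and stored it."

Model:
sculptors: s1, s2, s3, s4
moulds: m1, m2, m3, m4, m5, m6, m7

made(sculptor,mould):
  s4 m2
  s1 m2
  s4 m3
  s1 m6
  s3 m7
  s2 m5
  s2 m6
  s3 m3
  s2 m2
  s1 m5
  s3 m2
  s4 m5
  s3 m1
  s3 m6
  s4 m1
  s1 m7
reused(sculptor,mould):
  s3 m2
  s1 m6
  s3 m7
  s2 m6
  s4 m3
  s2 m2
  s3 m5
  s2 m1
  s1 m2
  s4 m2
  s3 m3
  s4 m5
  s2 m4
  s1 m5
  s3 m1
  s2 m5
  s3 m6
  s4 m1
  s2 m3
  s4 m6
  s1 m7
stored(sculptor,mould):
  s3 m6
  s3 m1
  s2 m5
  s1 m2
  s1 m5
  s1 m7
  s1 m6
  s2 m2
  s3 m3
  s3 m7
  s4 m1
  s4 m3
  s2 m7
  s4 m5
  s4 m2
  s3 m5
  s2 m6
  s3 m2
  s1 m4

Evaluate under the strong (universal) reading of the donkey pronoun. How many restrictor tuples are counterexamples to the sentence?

"it" takes "a mould" as antecedent — a donkey pronoun bound across the clause boundary.
Strong reading: for every (s,m) with made(s,m), reused(s,m) ∧ stored(s,m).
Restrictor pairs: (s1,m2) ✓  (s1,m5) ✓  (s1,m6) ✓  (s1,m7) ✓  (s2,m2) ✓  (s2,m5) ✓  (s2,m6) ✓  (s3,m1) ✓  (s3,m2) ✓  (s3,m3) ✓  (s3,m6) ✓  (s3,m7) ✓  (s4,m1) ✓  (s4,m2) ✓  (s4,m3) ✓  (s4,m5) ✓
Counterexamples (restrictor pairs failing the scope): 0.

0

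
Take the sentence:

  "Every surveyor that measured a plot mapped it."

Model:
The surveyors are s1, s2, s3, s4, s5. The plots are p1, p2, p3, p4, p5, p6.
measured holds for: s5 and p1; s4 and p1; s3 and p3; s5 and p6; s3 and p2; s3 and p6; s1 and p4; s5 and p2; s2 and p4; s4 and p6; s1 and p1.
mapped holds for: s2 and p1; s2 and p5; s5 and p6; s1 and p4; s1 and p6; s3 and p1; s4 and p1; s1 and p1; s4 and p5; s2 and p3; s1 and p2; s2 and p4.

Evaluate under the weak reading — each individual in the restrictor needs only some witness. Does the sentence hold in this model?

"it" takes "a plot" as antecedent — a donkey pronoun bound across the clause boundary.
Weak reading: every surveyor s with some measured-plot has at least one measured-plot p such that mapped(s,p).
Per surveyor: s1:✓  s2:✓  s3:✗  s4:✓  s5:✓
s3 has no witness among its measured-plots.

False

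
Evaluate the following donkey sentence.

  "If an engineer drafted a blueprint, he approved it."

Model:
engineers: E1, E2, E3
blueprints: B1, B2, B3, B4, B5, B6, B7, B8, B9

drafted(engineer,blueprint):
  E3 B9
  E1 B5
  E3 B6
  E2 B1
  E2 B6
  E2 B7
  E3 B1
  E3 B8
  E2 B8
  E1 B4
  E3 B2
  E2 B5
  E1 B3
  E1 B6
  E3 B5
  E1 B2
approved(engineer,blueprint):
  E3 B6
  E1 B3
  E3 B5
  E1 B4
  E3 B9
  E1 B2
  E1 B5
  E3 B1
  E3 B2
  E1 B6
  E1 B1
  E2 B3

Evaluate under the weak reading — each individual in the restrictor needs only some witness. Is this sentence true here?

"it" takes "a blueprint" as antecedent — a donkey pronoun bound across the clause boundary.
Weak reading: every engineer e with some drafted-blueprint has at least one drafted-blueprint b such that approved(e,b).
Per engineer: E1:✓  E2:✗  E3:✓
E2 has no witness among its drafted-blueprints.

False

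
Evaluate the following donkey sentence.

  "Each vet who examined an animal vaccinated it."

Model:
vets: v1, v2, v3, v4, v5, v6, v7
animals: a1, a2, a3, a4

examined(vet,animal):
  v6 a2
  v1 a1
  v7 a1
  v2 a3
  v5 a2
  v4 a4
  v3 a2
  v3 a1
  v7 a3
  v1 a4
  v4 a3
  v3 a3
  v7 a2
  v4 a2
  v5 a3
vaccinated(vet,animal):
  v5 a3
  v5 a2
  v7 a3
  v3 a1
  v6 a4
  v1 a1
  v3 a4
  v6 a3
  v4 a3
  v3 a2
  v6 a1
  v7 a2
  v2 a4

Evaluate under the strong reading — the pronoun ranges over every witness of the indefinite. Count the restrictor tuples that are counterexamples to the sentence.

7

"it" takes "an animal" as antecedent — a donkey pronoun bound across the clause boundary.
Strong reading: for every (v,a) with examined(v,a), vaccinated(v,a).
Restrictor pairs: (v1,a1) ✓  (v1,a4) ✗  (v2,a3) ✗  (v3,a1) ✓  (v3,a2) ✓  (v3,a3) ✗  (v4,a2) ✗  (v4,a3) ✓  (v4,a4) ✗  (v5,a2) ✓  (v5,a3) ✓  (v6,a2) ✗  (v7,a1) ✗  (v7,a2) ✓  (v7,a3) ✓
Counterexamples (restrictor pairs failing the scope): 7.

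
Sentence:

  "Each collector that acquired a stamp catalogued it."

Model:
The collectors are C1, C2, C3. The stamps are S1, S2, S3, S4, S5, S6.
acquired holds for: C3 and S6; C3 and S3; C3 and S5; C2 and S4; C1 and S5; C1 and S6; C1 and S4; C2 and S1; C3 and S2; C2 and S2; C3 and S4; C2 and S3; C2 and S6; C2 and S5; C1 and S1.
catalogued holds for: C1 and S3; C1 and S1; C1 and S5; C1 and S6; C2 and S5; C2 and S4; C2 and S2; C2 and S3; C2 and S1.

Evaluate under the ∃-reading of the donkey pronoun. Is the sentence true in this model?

False

"it" takes "a stamp" as antecedent — a donkey pronoun bound across the clause boundary.
Weak reading: every collector c with some acquired-stamp has at least one acquired-stamp s such that catalogued(c,s).
Per collector: C1:✓  C2:✓  C3:✗
C3 has no witness among its acquired-stamps.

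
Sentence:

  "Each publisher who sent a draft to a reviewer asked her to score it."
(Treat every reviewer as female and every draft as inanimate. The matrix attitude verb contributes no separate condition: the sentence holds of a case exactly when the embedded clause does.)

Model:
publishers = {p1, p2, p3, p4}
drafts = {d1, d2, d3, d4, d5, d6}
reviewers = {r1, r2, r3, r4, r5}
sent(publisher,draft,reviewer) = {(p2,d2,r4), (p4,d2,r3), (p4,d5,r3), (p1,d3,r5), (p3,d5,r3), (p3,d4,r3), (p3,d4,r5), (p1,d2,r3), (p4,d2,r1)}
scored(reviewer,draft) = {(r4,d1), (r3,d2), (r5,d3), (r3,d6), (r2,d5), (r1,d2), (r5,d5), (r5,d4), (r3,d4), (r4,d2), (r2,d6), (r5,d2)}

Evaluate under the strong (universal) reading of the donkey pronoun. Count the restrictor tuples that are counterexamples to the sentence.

"her" takes "a reviewer" as antecedent and "it" takes "a draft"; both are donkey pronouns co-varying with the restrictor.
Strong reading: for every (p,d,r) with sent(p,d,r), scored(r,d).
Restrictor triples: (p1,d2,r3)→scored(r3,d2) ✓  (p1,d3,r5)→scored(r5,d3) ✓  (p2,d2,r4)→scored(r4,d2) ✓  (p3,d4,r3)→scored(r3,d4) ✓  (p3,d4,r5)→scored(r5,d4) ✓  (p3,d5,r3)→scored(r3,d5) ✗  (p4,d2,r1)→scored(r1,d2) ✓  (p4,d2,r3)→scored(r3,d2) ✓  (p4,d5,r3)→scored(r3,d5) ✗
Counterexamples (restrictor triples failing the scope): 2.

2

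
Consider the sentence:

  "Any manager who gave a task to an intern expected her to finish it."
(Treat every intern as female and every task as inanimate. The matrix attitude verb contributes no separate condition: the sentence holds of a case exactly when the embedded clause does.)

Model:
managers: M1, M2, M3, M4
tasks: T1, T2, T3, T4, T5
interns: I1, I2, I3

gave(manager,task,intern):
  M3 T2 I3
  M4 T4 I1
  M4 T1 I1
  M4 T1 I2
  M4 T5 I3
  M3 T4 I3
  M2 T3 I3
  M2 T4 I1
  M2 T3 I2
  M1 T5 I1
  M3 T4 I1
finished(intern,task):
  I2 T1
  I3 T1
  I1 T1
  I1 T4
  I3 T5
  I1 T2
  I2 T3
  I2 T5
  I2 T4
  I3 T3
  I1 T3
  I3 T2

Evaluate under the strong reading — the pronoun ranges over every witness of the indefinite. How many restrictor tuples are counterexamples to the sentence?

"her" takes "an intern" as antecedent and "it" takes "a task"; both are donkey pronouns co-varying with the restrictor.
Strong reading: for every (m,t,i) with gave(m,t,i), finished(i,t).
Restrictor triples: (M1,T5,I1)→finished(I1,T5) ✗  (M2,T3,I2)→finished(I2,T3) ✓  (M2,T3,I3)→finished(I3,T3) ✓  (M2,T4,I1)→finished(I1,T4) ✓  (M3,T2,I3)→finished(I3,T2) ✓  (M3,T4,I1)→finished(I1,T4) ✓  (M3,T4,I3)→finished(I3,T4) ✗  (M4,T1,I1)→finished(I1,T1) ✓  (M4,T1,I2)→finished(I2,T1) ✓  (M4,T4,I1)→finished(I1,T4) ✓  (M4,T5,I3)→finished(I3,T5) ✓
Counterexamples (restrictor triples failing the scope): 2.

2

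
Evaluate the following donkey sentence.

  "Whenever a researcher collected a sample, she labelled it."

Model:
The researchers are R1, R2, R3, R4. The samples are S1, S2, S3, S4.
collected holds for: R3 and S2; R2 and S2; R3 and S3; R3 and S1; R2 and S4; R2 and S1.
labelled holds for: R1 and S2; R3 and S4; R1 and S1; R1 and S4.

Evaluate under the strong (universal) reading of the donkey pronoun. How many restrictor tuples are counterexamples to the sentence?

"it" takes "a sample" as antecedent — a donkey pronoun bound across the clause boundary.
Strong reading: for every (r,s) with collected(r,s), labelled(r,s).
Restrictor pairs: (R2,S1) ✗  (R2,S2) ✗  (R2,S4) ✗  (R3,S1) ✗  (R3,S2) ✗  (R3,S3) ✗
Counterexamples (restrictor pairs failing the scope): 6.

6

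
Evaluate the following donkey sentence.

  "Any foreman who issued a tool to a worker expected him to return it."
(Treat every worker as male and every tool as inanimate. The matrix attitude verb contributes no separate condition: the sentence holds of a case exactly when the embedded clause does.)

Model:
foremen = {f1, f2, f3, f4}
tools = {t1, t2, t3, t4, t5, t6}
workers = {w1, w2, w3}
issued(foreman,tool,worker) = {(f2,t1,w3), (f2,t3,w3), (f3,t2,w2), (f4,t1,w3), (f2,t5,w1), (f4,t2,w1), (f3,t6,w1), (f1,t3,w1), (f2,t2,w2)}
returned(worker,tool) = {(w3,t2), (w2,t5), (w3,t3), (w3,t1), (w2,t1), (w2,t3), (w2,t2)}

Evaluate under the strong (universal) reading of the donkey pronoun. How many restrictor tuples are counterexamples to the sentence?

"him" takes "a worker" as antecedent and "it" takes "a tool"; both are donkey pronouns co-varying with the restrictor.
Strong reading: for every (f,t,w) with issued(f,t,w), returned(w,t).
Restrictor triples: (f1,t3,w1)→returned(w1,t3) ✗  (f2,t1,w3)→returned(w3,t1) ✓  (f2,t2,w2)→returned(w2,t2) ✓  (f2,t3,w3)→returned(w3,t3) ✓  (f2,t5,w1)→returned(w1,t5) ✗  (f3,t2,w2)→returned(w2,t2) ✓  (f3,t6,w1)→returned(w1,t6) ✗  (f4,t1,w3)→returned(w3,t1) ✓  (f4,t2,w1)→returned(w1,t2) ✗
Counterexamples (restrictor triples failing the scope): 4.

4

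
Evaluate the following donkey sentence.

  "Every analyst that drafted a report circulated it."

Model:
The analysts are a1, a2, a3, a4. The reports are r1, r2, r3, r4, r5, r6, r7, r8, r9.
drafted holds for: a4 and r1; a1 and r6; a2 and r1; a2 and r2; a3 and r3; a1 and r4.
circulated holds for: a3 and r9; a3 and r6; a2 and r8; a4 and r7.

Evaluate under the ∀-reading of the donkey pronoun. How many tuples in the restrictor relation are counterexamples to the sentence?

6

"it" takes "a report" as antecedent — a donkey pronoun bound across the clause boundary.
Strong reading: for every (a,r) with drafted(a,r), circulated(a,r).
Restrictor pairs: (a1,r4) ✗  (a1,r6) ✗  (a2,r1) ✗  (a2,r2) ✗  (a3,r3) ✗  (a4,r1) ✗
Counterexamples (restrictor pairs failing the scope): 6.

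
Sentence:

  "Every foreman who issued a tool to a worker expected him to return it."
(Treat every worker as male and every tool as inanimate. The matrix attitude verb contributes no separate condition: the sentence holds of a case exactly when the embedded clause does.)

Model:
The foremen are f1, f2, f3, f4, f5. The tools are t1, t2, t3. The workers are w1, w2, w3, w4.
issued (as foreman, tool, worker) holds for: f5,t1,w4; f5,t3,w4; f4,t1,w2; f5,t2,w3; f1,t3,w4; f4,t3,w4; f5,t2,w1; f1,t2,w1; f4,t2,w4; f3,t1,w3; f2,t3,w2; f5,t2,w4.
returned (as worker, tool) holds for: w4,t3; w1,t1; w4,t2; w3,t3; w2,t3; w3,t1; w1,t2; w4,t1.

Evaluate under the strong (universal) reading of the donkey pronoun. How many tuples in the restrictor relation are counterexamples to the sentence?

"him" takes "a worker" as antecedent and "it" takes "a tool"; both are donkey pronouns co-varying with the restrictor.
Strong reading: for every (f,t,w) with issued(f,t,w), returned(w,t).
Restrictor triples: (f1,t2,w1)→returned(w1,t2) ✓  (f1,t3,w4)→returned(w4,t3) ✓  (f2,t3,w2)→returned(w2,t3) ✓  (f3,t1,w3)→returned(w3,t1) ✓  (f4,t1,w2)→returned(w2,t1) ✗  (f4,t2,w4)→returned(w4,t2) ✓  (f4,t3,w4)→returned(w4,t3) ✓  (f5,t1,w4)→returned(w4,t1) ✓  (f5,t2,w1)→returned(w1,t2) ✓  (f5,t2,w3)→returned(w3,t2) ✗  (f5,t2,w4)→returned(w4,t2) ✓  (f5,t3,w4)→returned(w4,t3) ✓
Counterexamples (restrictor triples failing the scope): 2.

2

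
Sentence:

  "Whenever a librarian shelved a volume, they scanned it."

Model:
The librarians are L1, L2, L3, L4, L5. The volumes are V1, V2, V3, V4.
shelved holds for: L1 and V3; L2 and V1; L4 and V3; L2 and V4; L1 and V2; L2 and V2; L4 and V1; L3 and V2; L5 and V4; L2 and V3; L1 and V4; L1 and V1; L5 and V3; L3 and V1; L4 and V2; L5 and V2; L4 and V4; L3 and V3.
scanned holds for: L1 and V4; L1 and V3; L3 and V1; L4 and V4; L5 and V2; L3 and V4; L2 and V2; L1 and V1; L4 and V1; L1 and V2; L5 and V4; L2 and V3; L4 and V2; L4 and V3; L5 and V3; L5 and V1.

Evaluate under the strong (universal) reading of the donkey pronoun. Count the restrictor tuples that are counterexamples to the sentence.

"it" takes "a volume" as antecedent — a donkey pronoun bound across the clause boundary.
Strong reading: for every (l,v) with shelved(l,v), scanned(l,v).
Restrictor pairs: (L1,V1) ✓  (L1,V2) ✓  (L1,V3) ✓  (L1,V4) ✓  (L2,V1) ✗  (L2,V2) ✓  (L2,V3) ✓  (L2,V4) ✗  (L3,V1) ✓  (L3,V2) ✗  (L3,V3) ✗  (L4,V1) ✓  (L4,V2) ✓  (L4,V3) ✓  (L4,V4) ✓  (L5,V2) ✓  (L5,V3) ✓  (L5,V4) ✓
Counterexamples (restrictor pairs failing the scope): 4.

4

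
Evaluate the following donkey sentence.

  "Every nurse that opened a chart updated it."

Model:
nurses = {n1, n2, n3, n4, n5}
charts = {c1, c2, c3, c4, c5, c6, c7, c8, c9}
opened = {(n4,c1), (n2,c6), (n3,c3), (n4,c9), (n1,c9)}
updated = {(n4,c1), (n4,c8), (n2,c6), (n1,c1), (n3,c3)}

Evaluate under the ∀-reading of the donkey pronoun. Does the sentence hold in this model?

False

"it" takes "a chart" as antecedent — a donkey pronoun bound across the clause boundary.
Strong reading: for every (n,c) with opened(n,c), updated(n,c).
Restrictor pairs: (n1,c9) ✗  (n2,c6) ✓  (n3,c3) ✓  (n4,c1) ✓  (n4,c9) ✗
Counterexample: (n1,c9) is in opened but fails the scope.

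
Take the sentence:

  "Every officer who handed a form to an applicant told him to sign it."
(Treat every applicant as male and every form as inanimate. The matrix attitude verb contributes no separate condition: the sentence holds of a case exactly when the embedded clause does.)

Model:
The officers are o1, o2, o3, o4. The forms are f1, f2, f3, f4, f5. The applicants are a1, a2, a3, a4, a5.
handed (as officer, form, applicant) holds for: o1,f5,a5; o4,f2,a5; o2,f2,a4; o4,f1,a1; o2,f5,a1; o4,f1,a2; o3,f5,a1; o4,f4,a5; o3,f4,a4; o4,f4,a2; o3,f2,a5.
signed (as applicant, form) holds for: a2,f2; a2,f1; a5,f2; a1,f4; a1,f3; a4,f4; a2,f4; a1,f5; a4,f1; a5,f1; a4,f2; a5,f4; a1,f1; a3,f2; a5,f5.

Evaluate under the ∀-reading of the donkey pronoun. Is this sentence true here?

"him" takes "an applicant" as antecedent and "it" takes "a form"; both are donkey pronouns co-varying with the restrictor.
Strong reading: for every (o,f,a) with handed(o,f,a), signed(a,f).
Restrictor triples: (o1,f5,a5)→signed(a5,f5) ✓  (o2,f2,a4)→signed(a4,f2) ✓  (o2,f5,a1)→signed(a1,f5) ✓  (o3,f2,a5)→signed(a5,f2) ✓  (o3,f4,a4)→signed(a4,f4) ✓  (o3,f5,a1)→signed(a1,f5) ✓  (o4,f1,a1)→signed(a1,f1) ✓  (o4,f1,a2)→signed(a2,f1) ✓  (o4,f2,a5)→signed(a5,f2) ✓  (o4,f4,a2)→signed(a2,f4) ✓  (o4,f4,a5)→signed(a5,f4) ✓
Every restrictor triple satisfies the scope.

True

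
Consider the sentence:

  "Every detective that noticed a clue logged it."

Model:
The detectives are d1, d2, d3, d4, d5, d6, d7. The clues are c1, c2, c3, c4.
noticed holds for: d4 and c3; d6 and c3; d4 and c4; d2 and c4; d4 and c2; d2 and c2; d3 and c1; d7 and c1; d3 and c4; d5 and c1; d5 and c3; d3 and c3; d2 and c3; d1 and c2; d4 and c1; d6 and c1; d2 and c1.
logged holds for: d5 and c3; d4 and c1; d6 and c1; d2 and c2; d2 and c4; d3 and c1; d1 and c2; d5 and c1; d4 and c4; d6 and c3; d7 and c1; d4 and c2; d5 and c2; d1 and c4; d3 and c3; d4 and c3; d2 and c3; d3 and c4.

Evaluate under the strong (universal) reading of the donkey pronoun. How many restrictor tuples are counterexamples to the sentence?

"it" takes "a clue" as antecedent — a donkey pronoun bound across the clause boundary.
Strong reading: for every (d,c) with noticed(d,c), logged(d,c).
Restrictor pairs: (d1,c2) ✓  (d2,c1) ✗  (d2,c2) ✓  (d2,c3) ✓  (d2,c4) ✓  (d3,c1) ✓  (d3,c3) ✓  (d3,c4) ✓  (d4,c1) ✓  (d4,c2) ✓  (d4,c3) ✓  (d4,c4) ✓  (d5,c1) ✓  (d5,c3) ✓  (d6,c1) ✓  (d6,c3) ✓  (d7,c1) ✓
Counterexamples (restrictor pairs failing the scope): 1.

1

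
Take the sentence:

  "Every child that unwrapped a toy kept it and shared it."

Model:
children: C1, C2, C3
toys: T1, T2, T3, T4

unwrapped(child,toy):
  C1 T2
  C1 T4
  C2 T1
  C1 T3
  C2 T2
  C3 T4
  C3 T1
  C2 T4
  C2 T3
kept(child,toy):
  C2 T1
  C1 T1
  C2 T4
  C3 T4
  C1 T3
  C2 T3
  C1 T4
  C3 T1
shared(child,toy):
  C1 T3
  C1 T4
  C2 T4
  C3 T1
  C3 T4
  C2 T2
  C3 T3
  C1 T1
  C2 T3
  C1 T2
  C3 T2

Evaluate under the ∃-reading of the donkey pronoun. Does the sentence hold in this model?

True

"it" takes "a toy" as antecedent — a donkey pronoun bound across the clause boundary.
Weak reading: every child c with some unwrapped-toy has at least one unwrapped-toy t such that kept(c,t) ∧ shared(c,t).
Per child: C1:✓  C2:✓  C3:✓
Every child in the restrictor has a witness.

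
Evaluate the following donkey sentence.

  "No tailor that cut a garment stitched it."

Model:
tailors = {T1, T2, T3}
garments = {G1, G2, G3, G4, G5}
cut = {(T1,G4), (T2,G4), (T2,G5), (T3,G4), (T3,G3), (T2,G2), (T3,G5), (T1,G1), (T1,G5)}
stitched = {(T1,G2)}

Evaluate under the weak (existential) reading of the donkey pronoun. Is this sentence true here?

"it" takes "a garment" as antecedent — a donkey pronoun bound across the clause boundary.
Truth condition: for no (t,g) with cut(t,g) does stitched(t,g) hold.
Restrictor pairs — does the scope hold? (T1,G1):fails  (T1,G4):fails  (T1,G5):fails  (T2,G2):fails  (T2,G4):fails  (T2,G5):fails  (T3,G3):fails  (T3,G4):fails  (T3,G5):fails
Scope holds for no restrictor pair, so the sentence is true.

True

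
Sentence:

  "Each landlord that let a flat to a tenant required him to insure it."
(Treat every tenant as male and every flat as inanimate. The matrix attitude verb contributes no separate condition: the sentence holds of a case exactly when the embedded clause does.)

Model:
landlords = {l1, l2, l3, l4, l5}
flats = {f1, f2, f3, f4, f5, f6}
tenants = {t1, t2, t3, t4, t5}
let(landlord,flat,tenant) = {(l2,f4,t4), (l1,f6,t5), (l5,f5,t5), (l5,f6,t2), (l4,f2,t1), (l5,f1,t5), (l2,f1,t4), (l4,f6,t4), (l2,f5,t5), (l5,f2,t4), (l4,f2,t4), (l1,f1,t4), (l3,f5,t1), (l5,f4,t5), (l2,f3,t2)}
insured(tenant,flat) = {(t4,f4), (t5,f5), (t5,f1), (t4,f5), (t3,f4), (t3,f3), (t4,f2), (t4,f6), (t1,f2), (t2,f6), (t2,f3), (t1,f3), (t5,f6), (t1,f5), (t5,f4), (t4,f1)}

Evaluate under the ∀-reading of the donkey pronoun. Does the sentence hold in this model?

True

"him" takes "a tenant" as antecedent and "it" takes "a flat"; both are donkey pronouns co-varying with the restrictor.
Strong reading: for every (l,f,t) with let(l,f,t), insured(t,f).
Restrictor triples: (l1,f1,t4)→insured(t4,f1) ✓  (l1,f6,t5)→insured(t5,f6) ✓  (l2,f1,t4)→insured(t4,f1) ✓  (l2,f3,t2)→insured(t2,f3) ✓  (l2,f4,t4)→insured(t4,f4) ✓  (l2,f5,t5)→insured(t5,f5) ✓  (l3,f5,t1)→insured(t1,f5) ✓  (l4,f2,t1)→insured(t1,f2) ✓  (l4,f2,t4)→insured(t4,f2) ✓  (l4,f6,t4)→insured(t4,f6) ✓  (l5,f1,t5)→insured(t5,f1) ✓  (l5,f2,t4)→insured(t4,f2) ✓  (l5,f4,t5)→insured(t5,f4) ✓  (l5,f5,t5)→insured(t5,f5) ✓  (l5,f6,t2)→insured(t2,f6) ✓
Every restrictor triple satisfies the scope.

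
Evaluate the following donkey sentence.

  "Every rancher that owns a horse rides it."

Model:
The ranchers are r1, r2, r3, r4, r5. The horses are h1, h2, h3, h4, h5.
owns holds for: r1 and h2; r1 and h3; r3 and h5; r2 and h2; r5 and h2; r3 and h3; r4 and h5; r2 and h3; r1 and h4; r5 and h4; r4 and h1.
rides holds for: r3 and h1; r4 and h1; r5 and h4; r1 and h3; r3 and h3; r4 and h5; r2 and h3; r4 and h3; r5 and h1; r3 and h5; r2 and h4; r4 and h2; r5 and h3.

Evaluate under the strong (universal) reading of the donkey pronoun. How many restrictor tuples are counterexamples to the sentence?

4

"it" takes "a horse" as antecedent — a donkey pronoun bound across the clause boundary.
Strong reading: for every (r,h) with owns(r,h), rides(r,h).
Restrictor pairs: (r1,h2) ✗  (r1,h3) ✓  (r1,h4) ✗  (r2,h2) ✗  (r2,h3) ✓  (r3,h3) ✓  (r3,h5) ✓  (r4,h1) ✓  (r4,h5) ✓  (r5,h2) ✗  (r5,h4) ✓
Counterexamples (restrictor pairs failing the scope): 4.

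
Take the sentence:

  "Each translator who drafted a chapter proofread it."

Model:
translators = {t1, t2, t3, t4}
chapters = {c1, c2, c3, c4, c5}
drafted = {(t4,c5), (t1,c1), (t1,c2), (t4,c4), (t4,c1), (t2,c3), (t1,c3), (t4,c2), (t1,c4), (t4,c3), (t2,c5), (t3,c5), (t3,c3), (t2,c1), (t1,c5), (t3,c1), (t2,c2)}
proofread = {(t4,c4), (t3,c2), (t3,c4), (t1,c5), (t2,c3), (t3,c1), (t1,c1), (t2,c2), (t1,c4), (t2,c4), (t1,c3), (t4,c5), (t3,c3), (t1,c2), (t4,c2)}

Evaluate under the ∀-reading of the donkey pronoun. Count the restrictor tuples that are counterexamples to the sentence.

5

"it" takes "a chapter" as antecedent — a donkey pronoun bound across the clause boundary.
Strong reading: for every (t,c) with drafted(t,c), proofread(t,c).
Restrictor pairs: (t1,c1) ✓  (t1,c2) ✓  (t1,c3) ✓  (t1,c4) ✓  (t1,c5) ✓  (t2,c1) ✗  (t2,c2) ✓  (t2,c3) ✓  (t2,c5) ✗  (t3,c1) ✓  (t3,c3) ✓  (t3,c5) ✗  (t4,c1) ✗  (t4,c2) ✓  (t4,c3) ✗  (t4,c4) ✓  (t4,c5) ✓
Counterexamples (restrictor pairs failing the scope): 5.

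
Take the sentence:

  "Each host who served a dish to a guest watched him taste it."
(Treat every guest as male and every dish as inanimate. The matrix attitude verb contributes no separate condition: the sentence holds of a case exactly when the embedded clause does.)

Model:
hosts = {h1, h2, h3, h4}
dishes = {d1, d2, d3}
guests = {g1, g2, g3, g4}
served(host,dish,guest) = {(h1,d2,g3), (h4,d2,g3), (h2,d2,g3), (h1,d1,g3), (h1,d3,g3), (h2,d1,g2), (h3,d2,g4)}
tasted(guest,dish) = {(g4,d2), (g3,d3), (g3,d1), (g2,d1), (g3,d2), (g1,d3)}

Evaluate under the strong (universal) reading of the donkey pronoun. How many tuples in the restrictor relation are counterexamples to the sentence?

0

"him" takes "a guest" as antecedent and "it" takes "a dish"; both are donkey pronouns co-varying with the restrictor.
Strong reading: for every (h,d,g) with served(h,d,g), tasted(g,d).
Restrictor triples: (h1,d1,g3)→tasted(g3,d1) ✓  (h1,d2,g3)→tasted(g3,d2) ✓  (h1,d3,g3)→tasted(g3,d3) ✓  (h2,d1,g2)→tasted(g2,d1) ✓  (h2,d2,g3)→tasted(g3,d2) ✓  (h3,d2,g4)→tasted(g4,d2) ✓  (h4,d2,g3)→tasted(g3,d2) ✓
Counterexamples (restrictor triples failing the scope): 0.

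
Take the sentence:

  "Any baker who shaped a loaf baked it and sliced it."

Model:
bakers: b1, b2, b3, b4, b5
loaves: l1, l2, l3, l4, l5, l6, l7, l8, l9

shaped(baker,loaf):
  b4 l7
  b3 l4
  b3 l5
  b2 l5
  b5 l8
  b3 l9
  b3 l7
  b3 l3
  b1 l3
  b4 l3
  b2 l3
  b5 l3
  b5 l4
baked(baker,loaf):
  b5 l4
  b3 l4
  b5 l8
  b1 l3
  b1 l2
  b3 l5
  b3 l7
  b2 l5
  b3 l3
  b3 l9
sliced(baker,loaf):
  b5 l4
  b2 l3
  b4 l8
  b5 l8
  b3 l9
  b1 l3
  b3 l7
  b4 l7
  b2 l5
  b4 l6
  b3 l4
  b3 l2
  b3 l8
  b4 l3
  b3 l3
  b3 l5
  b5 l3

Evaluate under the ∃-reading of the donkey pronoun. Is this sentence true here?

False

"it" takes "a loaf" as antecedent — a donkey pronoun bound across the clause boundary.
Weak reading: every baker b with some shaped-loaf has at least one shaped-loaf l such that baked(b,l) ∧ sliced(b,l).
Per baker: b1:✓  b2:✓  b3:✓  b4:✗  b5:✓
b4 has no witness among its shaped-loaves.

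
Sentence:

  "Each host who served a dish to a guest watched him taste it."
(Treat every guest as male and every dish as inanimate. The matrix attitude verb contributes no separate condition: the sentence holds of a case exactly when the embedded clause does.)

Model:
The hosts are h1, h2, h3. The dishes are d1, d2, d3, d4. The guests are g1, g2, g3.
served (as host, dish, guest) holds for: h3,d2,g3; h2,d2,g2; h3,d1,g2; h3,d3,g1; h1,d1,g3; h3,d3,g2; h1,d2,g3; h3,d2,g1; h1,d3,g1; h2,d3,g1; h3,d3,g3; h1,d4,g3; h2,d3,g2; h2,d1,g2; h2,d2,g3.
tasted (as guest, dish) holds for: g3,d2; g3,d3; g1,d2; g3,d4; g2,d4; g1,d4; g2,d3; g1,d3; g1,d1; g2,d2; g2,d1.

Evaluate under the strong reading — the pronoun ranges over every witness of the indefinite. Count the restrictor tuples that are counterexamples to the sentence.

"him" takes "a guest" as antecedent and "it" takes "a dish"; both are donkey pronouns co-varying with the restrictor.
Strong reading: for every (h,d,g) with served(h,d,g), tasted(g,d).
Restrictor triples: (h1,d1,g3)→tasted(g3,d1) ✗  (h1,d2,g3)→tasted(g3,d2) ✓  (h1,d3,g1)→tasted(g1,d3) ✓  (h1,d4,g3)→tasted(g3,d4) ✓  (h2,d1,g2)→tasted(g2,d1) ✓  (h2,d2,g2)→tasted(g2,d2) ✓  (h2,d2,g3)→tasted(g3,d2) ✓  (h2,d3,g1)→tasted(g1,d3) ✓  (h2,d3,g2)→tasted(g2,d3) ✓  (h3,d1,g2)→tasted(g2,d1) ✓  (h3,d2,g1)→tasted(g1,d2) ✓  (h3,d2,g3)→tasted(g3,d2) ✓  (h3,d3,g1)→tasted(g1,d3) ✓  (h3,d3,g2)→tasted(g2,d3) ✓  (h3,d3,g3)→tasted(g3,d3) ✓
Counterexamples (restrictor triples failing the scope): 1.

1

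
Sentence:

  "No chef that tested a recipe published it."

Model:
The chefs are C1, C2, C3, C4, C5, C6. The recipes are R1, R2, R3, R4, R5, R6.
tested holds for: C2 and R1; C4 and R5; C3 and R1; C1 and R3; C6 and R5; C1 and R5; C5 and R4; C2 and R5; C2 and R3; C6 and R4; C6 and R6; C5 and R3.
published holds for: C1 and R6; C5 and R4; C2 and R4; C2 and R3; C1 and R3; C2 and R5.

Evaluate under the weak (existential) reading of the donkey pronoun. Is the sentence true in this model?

False

"it" takes "a recipe" as antecedent — a donkey pronoun bound across the clause boundary.
Truth condition: for no (c,r) with tested(c,r) does published(c,r) hold.
Restrictor pairs — does the scope hold? (C1,R3):holds  (C1,R5):fails  (C2,R1):fails  (C2,R3):holds  (C2,R5):holds  (C3,R1):fails  (C4,R5):fails  (C5,R3):fails  (C5,R4):holds  (C6,R4):fails  (C6,R5):fails  (C6,R6):fails
Scope holds for 4 pair(s), so the sentence is false.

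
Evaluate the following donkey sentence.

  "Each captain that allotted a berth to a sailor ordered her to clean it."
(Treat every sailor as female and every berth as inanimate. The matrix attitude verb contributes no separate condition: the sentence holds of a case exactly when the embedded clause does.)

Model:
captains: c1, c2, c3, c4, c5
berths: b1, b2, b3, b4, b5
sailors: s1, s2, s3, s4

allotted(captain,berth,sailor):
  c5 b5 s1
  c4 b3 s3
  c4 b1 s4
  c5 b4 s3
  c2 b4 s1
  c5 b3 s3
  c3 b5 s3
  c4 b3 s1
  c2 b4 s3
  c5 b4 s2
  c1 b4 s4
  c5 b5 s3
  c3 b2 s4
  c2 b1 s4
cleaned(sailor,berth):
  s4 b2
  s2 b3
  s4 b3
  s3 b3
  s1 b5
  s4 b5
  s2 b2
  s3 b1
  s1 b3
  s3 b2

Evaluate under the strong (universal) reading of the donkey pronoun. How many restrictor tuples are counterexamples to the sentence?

"her" takes "a sailor" as antecedent and "it" takes "a berth"; both are donkey pronouns co-varying with the restrictor.
Strong reading: for every (c,b,s) with allotted(c,b,s), cleaned(s,b).
Restrictor triples: (c1,b4,s4)→cleaned(s4,b4) ✗  (c2,b1,s4)→cleaned(s4,b1) ✗  (c2,b4,s1)→cleaned(s1,b4) ✗  (c2,b4,s3)→cleaned(s3,b4) ✗  (c3,b2,s4)→cleaned(s4,b2) ✓  (c3,b5,s3)→cleaned(s3,b5) ✗  (c4,b1,s4)→cleaned(s4,b1) ✗  (c4,b3,s1)→cleaned(s1,b3) ✓  (c4,b3,s3)→cleaned(s3,b3) ✓  (c5,b3,s3)→cleaned(s3,b3) ✓  (c5,b4,s2)→cleaned(s2,b4) ✗  (c5,b4,s3)→cleaned(s3,b4) ✗  (c5,b5,s1)→cleaned(s1,b5) ✓  (c5,b5,s3)→cleaned(s3,b5) ✗
Counterexamples (restrictor triples failing the scope): 9.

9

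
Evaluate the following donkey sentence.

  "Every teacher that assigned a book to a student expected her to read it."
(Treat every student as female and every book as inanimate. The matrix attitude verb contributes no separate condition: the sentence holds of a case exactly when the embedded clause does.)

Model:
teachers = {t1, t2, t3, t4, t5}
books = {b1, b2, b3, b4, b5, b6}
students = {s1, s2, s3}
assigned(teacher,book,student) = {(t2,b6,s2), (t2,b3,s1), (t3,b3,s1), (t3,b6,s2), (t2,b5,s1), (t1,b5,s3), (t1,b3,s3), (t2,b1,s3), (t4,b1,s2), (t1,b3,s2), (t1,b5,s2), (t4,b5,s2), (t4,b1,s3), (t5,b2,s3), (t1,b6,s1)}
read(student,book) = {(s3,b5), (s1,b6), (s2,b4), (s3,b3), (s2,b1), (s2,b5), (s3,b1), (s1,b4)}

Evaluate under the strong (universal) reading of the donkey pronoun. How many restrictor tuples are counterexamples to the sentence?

"her" takes "a student" as antecedent and "it" takes "a book"; both are donkey pronouns co-varying with the restrictor.
Strong reading: for every (t,b,s) with assigned(t,b,s), read(s,b).
Restrictor triples: (t1,b3,s2)→read(s2,b3) ✗  (t1,b3,s3)→read(s3,b3) ✓  (t1,b5,s2)→read(s2,b5) ✓  (t1,b5,s3)→read(s3,b5) ✓  (t1,b6,s1)→read(s1,b6) ✓  (t2,b1,s3)→read(s3,b1) ✓  (t2,b3,s1)→read(s1,b3) ✗  (t2,b5,s1)→read(s1,b5) ✗  (t2,b6,s2)→read(s2,b6) ✗  (t3,b3,s1)→read(s1,b3) ✗  (t3,b6,s2)→read(s2,b6) ✗  (t4,b1,s2)→read(s2,b1) ✓  (t4,b1,s3)→read(s3,b1) ✓  (t4,b5,s2)→read(s2,b5) ✓  (t5,b2,s3)→read(s3,b2) ✗
Counterexamples (restrictor triples failing the scope): 7.

7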